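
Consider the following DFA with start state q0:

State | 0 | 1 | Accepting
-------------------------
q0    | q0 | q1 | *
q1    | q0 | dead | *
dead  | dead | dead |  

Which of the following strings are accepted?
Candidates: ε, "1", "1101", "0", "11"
ε: q0; q0 is accepting → accepted
"1": q0 → q1; q1 is accepting → accepted
"1101": q0 → q1 → dead → dead → dead; dead is not accepting → rejected
"0": q0 → q0; q0 is accepting → accepted
"11": q0 → q1 → dead; dead is not accepting → rejected

Final answer: ε, "1", "0"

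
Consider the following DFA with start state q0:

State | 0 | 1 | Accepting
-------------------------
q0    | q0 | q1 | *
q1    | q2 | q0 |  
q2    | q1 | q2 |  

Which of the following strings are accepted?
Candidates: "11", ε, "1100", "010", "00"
"11": q0 → q1 → q0; q0 is accepting → accepted
ε: q0; q0 is accepting → accepted
"1100": q0 → q1 → q0 → q0 → q0; q0 is accepting → accepted
"010": q0 → q0 → q1 → q2; q2 is not accepting → rejected
"00": q0 → q0 → q0; q0 is accepting → accepted

Final answer: "11", ε, "1100", "00"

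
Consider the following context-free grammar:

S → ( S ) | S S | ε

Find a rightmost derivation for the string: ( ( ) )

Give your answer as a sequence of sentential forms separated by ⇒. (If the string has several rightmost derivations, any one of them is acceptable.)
Start with S.
Step 1: the rightmost non-terminal is S; apply S → ( S ):  ( S )
Step 2: the rightmost non-terminal is S; apply S → ( S ):  ( ( S ) )
Step 3: the rightmost non-terminal is S; apply S → ε:  ( ( ) )

Final answer: S ⇒ ( S ) ⇒ ( ( S ) ) ⇒ ( ( ) )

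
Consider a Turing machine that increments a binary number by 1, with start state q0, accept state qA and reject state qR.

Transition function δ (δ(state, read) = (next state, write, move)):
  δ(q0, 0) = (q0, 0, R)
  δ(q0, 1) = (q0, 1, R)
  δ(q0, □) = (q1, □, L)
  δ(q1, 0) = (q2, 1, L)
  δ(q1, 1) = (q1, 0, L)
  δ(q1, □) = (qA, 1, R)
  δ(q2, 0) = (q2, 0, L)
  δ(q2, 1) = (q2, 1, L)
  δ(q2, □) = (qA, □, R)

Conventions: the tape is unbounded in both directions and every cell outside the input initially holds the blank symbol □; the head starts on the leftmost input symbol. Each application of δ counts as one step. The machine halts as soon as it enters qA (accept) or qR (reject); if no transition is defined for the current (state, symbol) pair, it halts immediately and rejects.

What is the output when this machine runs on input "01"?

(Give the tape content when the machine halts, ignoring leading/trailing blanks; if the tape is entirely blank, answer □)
Step 0: [q0]01 (head at position 0)
Step 1: δ(q0, 0) = (q0, 0, R)  ⊢  0[q0]1 (head at position 1)
Step 2: δ(q0, 1) = (q0, 1, R)  ⊢  01[q0]□ (head at position 2)
Step 3: δ(q0, □) = (q1, □, L)  ⊢  0[q1]1□ (head at position 1)
Step 4: δ(q1, 1) = (q1, 0, L)  ⊢  [q1]00□ (head at position 0)
Step 5: δ(q1, 0) = (q2, 1, L)  ⊢  [q2]□10□ (head at position -1)
Step 6: δ(q2, □) = (qA, □, R)  ⊢  □[qA]10□ (head at position 0)
The machine is in qA, so it halts and accepts.
Tape content when halted (ignoring surrounding blanks): 10

Final answer: Output: 10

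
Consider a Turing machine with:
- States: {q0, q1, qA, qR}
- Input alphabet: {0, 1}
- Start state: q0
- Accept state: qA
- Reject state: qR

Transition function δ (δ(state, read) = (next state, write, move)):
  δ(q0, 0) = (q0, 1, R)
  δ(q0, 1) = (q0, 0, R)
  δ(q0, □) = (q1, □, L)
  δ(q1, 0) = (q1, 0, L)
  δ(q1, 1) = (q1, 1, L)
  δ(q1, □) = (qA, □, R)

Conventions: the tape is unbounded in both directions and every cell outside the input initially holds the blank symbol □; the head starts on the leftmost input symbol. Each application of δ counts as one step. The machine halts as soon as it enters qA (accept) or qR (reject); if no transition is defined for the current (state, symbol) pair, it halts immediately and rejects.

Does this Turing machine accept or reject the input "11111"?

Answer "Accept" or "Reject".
Step 0: [q0]11111 (head at position 0)
Step 1: δ(q0, 1) = (q0, 0, R)  ⊢  0[q0]1111 (head at position 1)
Step 2: δ(q0, 1) = (q0, 0, R)  ⊢  00[q0]111 (head at position 2)
Step 3: δ(q0, 1) = (q0, 0, R)  ⊢  000[q0]11 (head at position 3)
Step 4: δ(q0, 1) = (q0, 0, R)  ⊢  0000[q0]1 (head at position 4)
Step 5: δ(q0, 1) = (q0, 0, R)  ⊢  00000[q0]□ (head at position 5)
Step 6: δ(q0, □) = (q1, □, L)  ⊢  0000[q1]0□ (head at position 4)
Step 7: δ(q1, 0) = (q1, 0, L)  ⊢  000[q1]00□ (head at position 3)
Step 8: δ(q1, 0) = (q1, 0, L)  ⊢  00[q1]000□ (head at position 2)
Step 9: δ(q1, 0) = (q1, 0, L)  ⊢  0[q1]0000□ (head at position 1)
Step 10: δ(q1, 0) = (q1, 0, L)  ⊢  [q1]00000□ (head at position 0)
Step 11: δ(q1, 0) = (q1, 0, L)  ⊢  [q1]□00000□ (head at position -1)
Step 12: δ(q1, □) = (qA, □, R)  ⊢  □[qA]00000□ (head at position 0)
The machine is in qA, so it halts and accepts.

Final answer: Accept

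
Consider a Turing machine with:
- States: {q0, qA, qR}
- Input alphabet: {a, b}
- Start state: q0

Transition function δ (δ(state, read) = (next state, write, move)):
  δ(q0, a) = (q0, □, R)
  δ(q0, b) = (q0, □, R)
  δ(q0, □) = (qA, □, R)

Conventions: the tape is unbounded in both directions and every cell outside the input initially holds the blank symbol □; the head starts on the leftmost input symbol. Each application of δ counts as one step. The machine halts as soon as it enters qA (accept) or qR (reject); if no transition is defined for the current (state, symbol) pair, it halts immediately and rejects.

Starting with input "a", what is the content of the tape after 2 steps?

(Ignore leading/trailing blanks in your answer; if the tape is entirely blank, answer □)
Step 0: [q0]a (head at position 0)
Step 1: δ(q0, a) = (q0, □, R)  ⊢  □[q0]□ (head at position 1)
Step 2: δ(q0, □) = (qA, □, R)  ⊢  □□[qA]□ (head at position 2)
Tape after 2 steps (ignoring surrounding blanks): □

Final answer: Tape: □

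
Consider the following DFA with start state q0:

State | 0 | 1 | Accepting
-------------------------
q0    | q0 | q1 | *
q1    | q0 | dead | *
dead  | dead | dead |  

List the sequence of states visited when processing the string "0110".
q0 → q0 → q1 → dead → dead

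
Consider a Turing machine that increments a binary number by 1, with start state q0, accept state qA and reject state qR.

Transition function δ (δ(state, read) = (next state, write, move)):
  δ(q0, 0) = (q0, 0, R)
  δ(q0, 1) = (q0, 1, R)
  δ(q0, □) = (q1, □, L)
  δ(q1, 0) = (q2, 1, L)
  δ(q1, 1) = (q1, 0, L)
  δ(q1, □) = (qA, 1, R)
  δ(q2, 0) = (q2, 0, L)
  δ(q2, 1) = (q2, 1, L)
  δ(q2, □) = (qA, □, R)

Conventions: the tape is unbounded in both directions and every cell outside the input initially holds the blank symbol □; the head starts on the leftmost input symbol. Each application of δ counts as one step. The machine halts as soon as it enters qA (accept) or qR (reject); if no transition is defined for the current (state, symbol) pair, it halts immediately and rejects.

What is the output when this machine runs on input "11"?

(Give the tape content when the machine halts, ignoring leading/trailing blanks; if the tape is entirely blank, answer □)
Step 0: [q0]11 (head at position 0)
Step 1: δ(q0, 1) = (q0, 1, R)  ⊢  1[q0]1 (head at position 1)
Step 2: δ(q0, 1) = (q0, 1, R)  ⊢  11[q0]□ (head at position 2)
Step 3: δ(q0, □) = (q1, □, L)  ⊢  1[q1]1□ (head at position 1)
Step 4: δ(q1, 1) = (q1, 0, L)  ⊢  [q1]10□ (head at position 0)
Step 5: δ(q1, 1) = (q1, 0, L)  ⊢  [q1]□00□ (head at position -1)
Step 6: δ(q1, □) = (qA, 1, R)  ⊢  1[qA]00□ (head at position 0)
The machine is in qA, so it halts and accepts.
Tape content when halted (ignoring surrounding blanks): 100

Final answer: Output: 100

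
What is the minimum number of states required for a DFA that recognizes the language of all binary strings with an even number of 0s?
Language: binary strings with an even number of 0s
Lower bound (Myhill–Nerode): the prefixes ε, 0 are pairwise distinguishable:
  ε vs 0: suffix ε distinguishes them (ε has zero 0s (accepted), 0 has one 0 (rejected))
So any DFA needs at least 2 states.
Upper bound: a DFA with 2 states exists (one state per class above).
Minimum states: 2

Final answer: 2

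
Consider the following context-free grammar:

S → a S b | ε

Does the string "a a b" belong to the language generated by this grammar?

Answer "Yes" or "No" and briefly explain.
Every derivation applies S → a S b some number n of times and then S → ε, producing a^n b^n with equally many a's and b's. The string a a b has two a's but only one b, so it cannot be derived.

Final answer: No - no valid derivation exists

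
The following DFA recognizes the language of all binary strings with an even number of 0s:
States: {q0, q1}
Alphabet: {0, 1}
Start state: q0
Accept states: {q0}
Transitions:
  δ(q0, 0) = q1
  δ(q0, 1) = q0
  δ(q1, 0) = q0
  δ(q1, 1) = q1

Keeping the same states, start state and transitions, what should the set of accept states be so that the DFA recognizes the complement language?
The DFA is complete (every state has a transition on every symbol), so the complement
is recognized by the same DFA with accepting and non-accepting states swapped.
Original accept states: {q0}
Complement accept states = All states - Original accept states
= {q0, q1} - {q0}
= {q1}
Complement language: strings with an ODD number of 0s

Final answer: {q1}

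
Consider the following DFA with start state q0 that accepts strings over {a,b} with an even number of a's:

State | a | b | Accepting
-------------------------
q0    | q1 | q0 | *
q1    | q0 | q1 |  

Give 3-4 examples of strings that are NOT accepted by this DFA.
Any strings that end in a non-accepting state work; for example:
"aaa": q0 → q1 → q0 → q1; q1 is not accepting → rejected
"abb": q0 → q1 → q1 → q1; q1 is not accepting → rejected
"aaab": q0 → q1 → q0 → q1 → q1; q1 is not accepting → rejected
"abaa": q0 → q1 → q1 → q0 → q1; q1 is not accepting → rejected

Final answer: "aaa", "abb", "aaab", "abaa"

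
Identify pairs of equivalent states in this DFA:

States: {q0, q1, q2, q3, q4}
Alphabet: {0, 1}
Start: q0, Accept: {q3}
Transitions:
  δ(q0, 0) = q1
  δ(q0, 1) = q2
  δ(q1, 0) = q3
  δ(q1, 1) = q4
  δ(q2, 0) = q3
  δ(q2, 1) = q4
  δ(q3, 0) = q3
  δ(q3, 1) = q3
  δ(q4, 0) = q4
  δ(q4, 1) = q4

Using the table-filling algorithm:
Round 0 – mark pairs where exactly one state is accepting: (q0,q3), (q1,q3), (q2,q3), (q3,q4)
Round 1 – newly marked: (q0,q1) [on 0: q1 vs q3, already marked]; (q0,q2) [on 0: q1 vs q3, already marked]; (q1,q4) [on 0: q3 vs q4, already marked]; (q2,q4) [on 0: q3 vs q4, already marked]
Round 2 – newly marked: (q0,q4) [on 0: q1 vs q4, already marked]
No further pairs can be marked.
(q1, q2) unmarked: δ(q1,0)=q3, δ(q2,0)=q3; δ(q1,1)=q4, δ(q2,1)=q4 → equivalent
Equivalent pairs: (q1, q2)

Final answer: Equivalent pairs: (q1, q2)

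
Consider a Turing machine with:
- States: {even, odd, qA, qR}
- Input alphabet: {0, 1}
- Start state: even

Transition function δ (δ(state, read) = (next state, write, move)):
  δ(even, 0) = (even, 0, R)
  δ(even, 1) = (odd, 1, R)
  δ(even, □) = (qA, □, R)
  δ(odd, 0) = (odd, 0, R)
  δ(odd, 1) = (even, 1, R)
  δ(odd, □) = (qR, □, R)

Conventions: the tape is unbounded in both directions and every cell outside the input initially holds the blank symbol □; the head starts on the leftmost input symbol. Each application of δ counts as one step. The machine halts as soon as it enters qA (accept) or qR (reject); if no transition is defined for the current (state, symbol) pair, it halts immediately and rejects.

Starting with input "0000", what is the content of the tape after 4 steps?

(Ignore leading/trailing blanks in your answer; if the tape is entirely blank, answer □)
Step 0: [even]0000 (head at position 0)
Step 1: δ(even, 0) = (even, 0, R)  ⊢  0[even]000 (head at position 1)
Step 2: δ(even, 0) = (even, 0, R)  ⊢  00[even]00 (head at position 2)
Step 3: δ(even, 0) = (even, 0, R)  ⊢  000[even]0 (head at position 3)
Step 4: δ(even, 0) = (even, 0, R)  ⊢  0000[even]□ (head at position 4)
Tape after 4 steps (ignoring surrounding blanks): 0000

Final answer: Tape: 0000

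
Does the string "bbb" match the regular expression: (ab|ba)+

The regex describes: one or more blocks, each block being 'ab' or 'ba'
No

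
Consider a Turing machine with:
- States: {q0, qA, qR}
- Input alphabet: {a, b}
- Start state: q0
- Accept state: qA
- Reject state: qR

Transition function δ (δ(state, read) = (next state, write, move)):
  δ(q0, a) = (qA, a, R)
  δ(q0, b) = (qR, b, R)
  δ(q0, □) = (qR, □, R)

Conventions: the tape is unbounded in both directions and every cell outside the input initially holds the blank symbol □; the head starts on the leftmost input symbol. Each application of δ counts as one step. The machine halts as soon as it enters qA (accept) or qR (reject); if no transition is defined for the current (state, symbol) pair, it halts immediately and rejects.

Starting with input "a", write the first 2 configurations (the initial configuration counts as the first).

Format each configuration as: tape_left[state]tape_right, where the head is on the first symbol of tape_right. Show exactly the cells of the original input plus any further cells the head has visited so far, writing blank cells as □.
Step 0: [q0]a (head at position 0)
Step 1: δ(q0, a) = (qA, a, R)  ⊢  a[qA]□ (head at position 1)

Final answer: [q0]a ⊢ a[qA]□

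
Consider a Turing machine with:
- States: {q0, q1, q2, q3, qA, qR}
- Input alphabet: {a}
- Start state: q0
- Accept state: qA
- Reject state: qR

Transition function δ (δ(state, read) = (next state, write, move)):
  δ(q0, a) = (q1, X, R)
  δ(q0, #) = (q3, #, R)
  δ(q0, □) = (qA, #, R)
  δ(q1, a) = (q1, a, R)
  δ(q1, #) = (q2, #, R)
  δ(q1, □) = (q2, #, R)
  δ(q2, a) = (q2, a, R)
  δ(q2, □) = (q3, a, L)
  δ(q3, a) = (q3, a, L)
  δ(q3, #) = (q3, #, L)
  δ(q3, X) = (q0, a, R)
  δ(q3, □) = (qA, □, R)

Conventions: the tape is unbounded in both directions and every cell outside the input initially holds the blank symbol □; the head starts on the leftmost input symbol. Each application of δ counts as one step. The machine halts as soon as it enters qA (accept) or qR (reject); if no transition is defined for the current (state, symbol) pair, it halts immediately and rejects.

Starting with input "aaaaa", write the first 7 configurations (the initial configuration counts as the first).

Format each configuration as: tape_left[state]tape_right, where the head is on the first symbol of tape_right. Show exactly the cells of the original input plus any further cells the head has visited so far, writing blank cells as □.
Step 0: [q0]aaaaa (head at position 0)
Step 1: δ(q0, a) = (q1, X, R)  ⊢  X[q1]aaaa (head at position 1)
Step 2: δ(q1, a) = (q1, a, R)  ⊢  Xa[q1]aaa (head at position 2)
Step 3: δ(q1, a) = (q1, a, R)  ⊢  Xaa[q1]aa (head at position 3)
Step 4: δ(q1, a) = (q1, a, R)  ⊢  Xaaa[q1]a (head at position 4)
Step 5: δ(q1, a) = (q1, a, R)  ⊢  Xaaaa[q1]□ (head at position 5)
Step 6: δ(q1, □) = (q2, #, R)  ⊢  Xaaaa#[q2]□ (head at position 6)

Final answer: [q0]aaaaa ⊢ X[q1]aaaa ⊢ Xa[q1]aaa ⊢ Xaa[q1]aa ⊢ Xaaa[q1]a ⊢ Xaaaa[q1]□ ⊢ Xaaaa#[q2]□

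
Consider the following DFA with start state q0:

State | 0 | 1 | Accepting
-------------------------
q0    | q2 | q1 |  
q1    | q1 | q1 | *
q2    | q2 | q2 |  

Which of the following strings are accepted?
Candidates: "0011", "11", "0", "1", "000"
"0011": q0 → q2 → q2 → q2 → q2; q2 is not accepting → rejected
"11": q0 → q1 → q1; q1 is accepting → accepted
"0": q0 → q2; q2 is not accepting → rejected
"1": q0 → q1; q1 is accepting → accepted
"000": q0 → q2 → q2 → q2; q2 is not accepting → rejected

Final answer: "11", "1"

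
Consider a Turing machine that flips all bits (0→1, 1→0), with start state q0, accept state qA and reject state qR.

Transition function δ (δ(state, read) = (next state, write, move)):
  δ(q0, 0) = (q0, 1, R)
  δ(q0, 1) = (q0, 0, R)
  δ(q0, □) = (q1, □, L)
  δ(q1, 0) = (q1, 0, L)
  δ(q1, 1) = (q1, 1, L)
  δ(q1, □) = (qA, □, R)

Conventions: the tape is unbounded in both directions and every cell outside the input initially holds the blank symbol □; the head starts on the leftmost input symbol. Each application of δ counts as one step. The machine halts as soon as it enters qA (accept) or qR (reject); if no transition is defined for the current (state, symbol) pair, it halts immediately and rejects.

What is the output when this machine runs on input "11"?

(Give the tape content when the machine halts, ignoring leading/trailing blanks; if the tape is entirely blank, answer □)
Step 0: [q0]11 (head at position 0)
Step 1: δ(q0, 1) = (q0, 0, R)  ⊢  0[q0]1 (head at position 1)
Step 2: δ(q0, 1) = (q0, 0, R)  ⊢  00[q0]□ (head at position 2)
Step 3: δ(q0, □) = (q1, □, L)  ⊢  0[q1]0□ (head at position 1)
Step 4: δ(q1, 0) = (q1, 0, L)  ⊢  [q1]00□ (head at position 0)
Step 5: δ(q1, 0) = (q1, 0, L)  ⊢  [q1]□00□ (head at position -1)
Step 6: δ(q1, □) = (qA, □, R)  ⊢  □[qA]00□ (head at position 0)
The machine is in qA, so it halts and accepts.
Tape content when halted (ignoring surrounding blanks): 00

Final answer: Output: 00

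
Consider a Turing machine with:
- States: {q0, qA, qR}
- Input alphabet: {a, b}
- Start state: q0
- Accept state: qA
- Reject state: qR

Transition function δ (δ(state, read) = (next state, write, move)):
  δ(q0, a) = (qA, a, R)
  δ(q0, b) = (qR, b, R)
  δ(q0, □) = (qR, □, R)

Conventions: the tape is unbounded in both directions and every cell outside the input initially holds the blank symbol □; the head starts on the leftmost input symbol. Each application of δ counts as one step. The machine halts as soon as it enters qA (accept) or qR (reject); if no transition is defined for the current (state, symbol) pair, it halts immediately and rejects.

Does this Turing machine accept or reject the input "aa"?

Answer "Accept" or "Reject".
Step 0: [q0]aa (head at position 0)
Step 1: δ(q0, a) = (qA, a, R)  ⊢  a[qA]a (head at position 1)
The machine is in qA, so it halts and accepts.

Final answer: Accept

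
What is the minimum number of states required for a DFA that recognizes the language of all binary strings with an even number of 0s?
Language: binary strings with an even number of 0s
Lower bound (Myhill–Nerode): the prefixes ε, 0 are pairwise distinguishable:
  ε vs 0: suffix ε distinguishes them (ε has zero 0s (accepted), 0 has one 0 (rejected))
So any DFA needs at least 2 states.
Upper bound: a DFA with 2 states exists (one state per class above).
Minimum states: 2

Final answer: 2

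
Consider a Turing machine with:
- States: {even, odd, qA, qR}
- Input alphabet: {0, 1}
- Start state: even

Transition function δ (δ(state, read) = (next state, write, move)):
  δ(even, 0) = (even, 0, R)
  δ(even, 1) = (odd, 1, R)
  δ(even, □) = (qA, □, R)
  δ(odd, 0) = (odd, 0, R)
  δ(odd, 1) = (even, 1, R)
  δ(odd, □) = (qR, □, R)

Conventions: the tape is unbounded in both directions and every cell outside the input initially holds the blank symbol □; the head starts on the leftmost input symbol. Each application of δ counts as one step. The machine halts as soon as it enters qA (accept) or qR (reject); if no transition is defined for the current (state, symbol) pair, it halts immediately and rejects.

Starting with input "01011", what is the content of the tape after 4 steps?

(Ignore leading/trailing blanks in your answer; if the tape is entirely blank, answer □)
Step 0: [even]01011 (head at position 0)
Step 1: δ(even, 0) = (even, 0, R)  ⊢  0[even]1011 (head at position 1)
Step 2: δ(even, 1) = (odd, 1, R)  ⊢  01[odd]011 (head at position 2)
Step 3: δ(odd, 0) = (odd, 0, R)  ⊢  010[odd]11 (head at position 3)
Step 4: δ(odd, 1) = (even, 1, R)  ⊢  0101[even]1 (head at position 4)
Tape after 4 steps (ignoring surrounding blanks): 01011

Final answer: Tape: 01011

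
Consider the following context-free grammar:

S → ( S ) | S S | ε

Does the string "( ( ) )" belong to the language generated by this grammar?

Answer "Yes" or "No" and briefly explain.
A derivation exists: S ⇒ ( S ) ⇒ ( ( S ) ) ⇒ ( ( ) ) (using S → ( S ) twice, then S → ε).

Final answer: Yes - a valid derivation exists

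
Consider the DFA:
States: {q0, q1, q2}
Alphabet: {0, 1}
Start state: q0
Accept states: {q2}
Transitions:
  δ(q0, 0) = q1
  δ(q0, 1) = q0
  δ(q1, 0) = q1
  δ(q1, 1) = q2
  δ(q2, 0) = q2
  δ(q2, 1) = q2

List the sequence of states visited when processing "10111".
Starting at q0
Read '1': q0 -> q0
Read '0': q0 -> q1
Read '1': q1 -> q2
Read '1': q2 -> q2
Read '1': q2 -> q2

Final answer: q0 -> q0 -> q1 -> q2 -> q2 -> q2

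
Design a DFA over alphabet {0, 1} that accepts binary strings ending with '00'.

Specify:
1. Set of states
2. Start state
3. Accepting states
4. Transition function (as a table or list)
One valid DFA (any DFA recognizing the same language is acceptable):
States: {q0, q1, q2}
Start: q0
Accepting: {q2}
Transitions (accepting states marked with *):
State | 0 | 1 | Accepting
-------------------------
q0    | q1 | q0 |  
q1    | q2 | q0 |  
q2    | q2 | q0 | *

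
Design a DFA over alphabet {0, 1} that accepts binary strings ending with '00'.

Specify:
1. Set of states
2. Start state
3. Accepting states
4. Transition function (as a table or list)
One valid DFA (any DFA recognizing the same language is acceptable):
States: {q0, q1, q2}
Start: q0
Accepting: {q2}
Transitions (accepting states marked with *):
State | 0 | 1 | Accepting
-------------------------
q0    | q1 | q0 |  
q1    | q2 | q0 |  
q2    | q2 | q0 | *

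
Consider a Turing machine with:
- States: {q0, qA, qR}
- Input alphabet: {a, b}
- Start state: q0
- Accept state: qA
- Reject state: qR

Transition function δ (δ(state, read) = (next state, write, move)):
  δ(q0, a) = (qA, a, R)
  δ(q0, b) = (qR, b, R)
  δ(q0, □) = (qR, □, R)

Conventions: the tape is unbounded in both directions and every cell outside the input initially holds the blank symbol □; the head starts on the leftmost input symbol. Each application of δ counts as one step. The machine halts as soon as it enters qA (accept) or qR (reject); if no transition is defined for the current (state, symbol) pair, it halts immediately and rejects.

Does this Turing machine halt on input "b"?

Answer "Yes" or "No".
Step 0: [q0]b (head at position 0)
Step 1: δ(q0, b) = (qR, b, R)  ⊢  b[qR]□ (head at position 1)
The machine is in qR, so it halts and rejects.
It halts after 1 steps.

Final answer: Yes - halts after 1 steps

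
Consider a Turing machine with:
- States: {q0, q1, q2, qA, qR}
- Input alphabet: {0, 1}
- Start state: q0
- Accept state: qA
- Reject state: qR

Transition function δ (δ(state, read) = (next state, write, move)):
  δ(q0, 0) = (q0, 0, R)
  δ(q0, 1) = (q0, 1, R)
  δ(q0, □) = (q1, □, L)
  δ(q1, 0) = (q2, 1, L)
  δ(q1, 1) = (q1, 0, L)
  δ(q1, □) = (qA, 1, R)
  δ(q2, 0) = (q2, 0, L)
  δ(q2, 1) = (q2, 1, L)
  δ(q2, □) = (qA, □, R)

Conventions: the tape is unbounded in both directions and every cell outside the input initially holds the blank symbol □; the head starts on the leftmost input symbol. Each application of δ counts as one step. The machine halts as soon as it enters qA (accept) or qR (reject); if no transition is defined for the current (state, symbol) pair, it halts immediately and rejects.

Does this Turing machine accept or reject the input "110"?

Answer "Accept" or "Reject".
Step 0: [q0]110 (head at position 0)
Step 1: δ(q0, 1) = (q0, 1, R)  ⊢  1[q0]10 (head at position 1)
Step 2: δ(q0, 1) = (q0, 1, R)  ⊢  11[q0]0 (head at position 2)
Step 3: δ(q0, 0) = (q0, 0, R)  ⊢  110[q0]□ (head at position 3)
Step 4: δ(q0, □) = (q1, □, L)  ⊢  11[q1]0□ (head at position 2)
Step 5: δ(q1, 0) = (q2, 1, L)  ⊢  1[q2]11□ (head at position 1)
Step 6: δ(q2, 1) = (q2, 1, L)  ⊢  [q2]111□ (head at position 0)
Step 7: δ(q2, 1) = (q2, 1, L)  ⊢  [q2]□111□ (head at position -1)
Step 8: δ(q2, □) = (qA, □, R)  ⊢  □[qA]111□ (head at position 0)
The machine is in qA, so it halts and accepts.

Final answer: Accept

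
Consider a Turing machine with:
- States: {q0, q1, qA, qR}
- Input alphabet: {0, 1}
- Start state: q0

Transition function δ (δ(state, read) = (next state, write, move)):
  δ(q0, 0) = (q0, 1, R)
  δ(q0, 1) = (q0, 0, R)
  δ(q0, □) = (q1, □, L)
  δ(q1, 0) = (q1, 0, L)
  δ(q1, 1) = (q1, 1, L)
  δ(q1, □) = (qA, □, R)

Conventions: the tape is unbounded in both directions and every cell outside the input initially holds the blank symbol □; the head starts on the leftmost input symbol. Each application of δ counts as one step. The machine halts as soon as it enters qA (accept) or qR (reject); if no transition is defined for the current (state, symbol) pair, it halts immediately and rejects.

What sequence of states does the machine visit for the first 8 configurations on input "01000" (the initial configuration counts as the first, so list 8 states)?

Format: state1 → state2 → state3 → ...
Step 0: [q0]01000 (head at position 0)
Step 1: δ(q0, 0) = (q0, 1, R)  ⊢  1[q0]1000 (head at position 1)
Step 2: δ(q0, 1) = (q0, 0, R)  ⊢  10[q0]000 (head at position 2)
Step 3: δ(q0, 0) = (q0, 1, R)  ⊢  101[q0]00 (head at position 3)
Step 4: δ(q0, 0) = (q0, 1, R)  ⊢  1011[q0]0 (head at position 4)
Step 5: δ(q0, 0) = (q0, 1, R)  ⊢  10111[q0]□ (head at position 5)
Step 6: δ(q0, □) = (q1, □, L)  ⊢  1011[q1]1□ (head at position 4)
Step 7: δ(q1, 1) = (q1, 1, L)  ⊢  101[q1]11□ (head at position 3)
Reading off the states of these 8 configurations: q0 → q0 → q0 → q0 → q0 → q0 → q1 → q1

Final answer: q0 → q0 → q0 → q0 → q0 → q0 → q1 → q1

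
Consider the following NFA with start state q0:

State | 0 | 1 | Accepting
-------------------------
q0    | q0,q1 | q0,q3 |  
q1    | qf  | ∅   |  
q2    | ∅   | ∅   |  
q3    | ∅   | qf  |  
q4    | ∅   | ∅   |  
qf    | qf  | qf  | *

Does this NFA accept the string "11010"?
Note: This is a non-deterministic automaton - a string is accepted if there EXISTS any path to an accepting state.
Track the set of states the NFA could be in: start {q0}
Read '1': {q0} → {q0, q3}
Read '1': {q0, q3} → {q0, q3, qf}
Read '0': {q0, q3, qf} → {q0, q1, qf}
Read '1': {q0, q1, qf} → {q0, q3, qf}
Read '0': {q0, q3, qf} → {q0, q1, qf}
Final set {q0, q1, qf} contains accepting state(s) {qf} → accepted.

Final answer: Yes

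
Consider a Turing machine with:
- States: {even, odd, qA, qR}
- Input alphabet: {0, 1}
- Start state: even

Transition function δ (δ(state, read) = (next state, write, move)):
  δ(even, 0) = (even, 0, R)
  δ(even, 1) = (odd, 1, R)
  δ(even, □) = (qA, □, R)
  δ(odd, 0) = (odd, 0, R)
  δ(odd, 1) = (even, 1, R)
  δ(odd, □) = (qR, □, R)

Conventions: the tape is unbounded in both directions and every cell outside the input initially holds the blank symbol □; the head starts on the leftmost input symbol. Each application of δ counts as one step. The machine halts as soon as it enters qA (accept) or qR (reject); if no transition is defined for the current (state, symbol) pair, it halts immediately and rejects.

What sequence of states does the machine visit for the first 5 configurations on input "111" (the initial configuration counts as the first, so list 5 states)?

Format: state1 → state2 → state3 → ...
Step 0: [even]111 (head at position 0)
Step 1: δ(even, 1) = (odd, 1, R)  ⊢  1[odd]11 (head at position 1)
Step 2: δ(odd, 1) = (even, 1, R)  ⊢  11[even]1 (head at position 2)
Step 3: δ(even, 1) = (odd, 1, R)  ⊢  111[odd]□ (head at position 3)
Step 4: δ(odd, □) = (qR, □, R)  ⊢  111□[qR]□ (head at position 4)
Reading off the states of these 5 configurations: even → odd → even → odd → qR

Final answer: even → odd → even → odd → qR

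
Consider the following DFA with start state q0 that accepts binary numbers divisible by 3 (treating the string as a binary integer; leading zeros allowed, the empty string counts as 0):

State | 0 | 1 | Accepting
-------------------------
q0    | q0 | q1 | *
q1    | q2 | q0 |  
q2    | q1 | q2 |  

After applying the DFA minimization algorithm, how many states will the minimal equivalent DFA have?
All 3 states are reachable from q0, so none can be removed as unreachable.
Table-filling: first mark every (accepting, non-accepting) pair as distinguishable (accepting: {q0}; non-accepting: {q1, q2}).
Round 1: (q1, q2) on '1' go to q0 and q2, already distinguishable → mark.
Every pair of states is distinguishable, so the DFA is already minimal.
Equivalence classes: {q0}, {q1}, {q2} → 3 states.

Final answer: 3 states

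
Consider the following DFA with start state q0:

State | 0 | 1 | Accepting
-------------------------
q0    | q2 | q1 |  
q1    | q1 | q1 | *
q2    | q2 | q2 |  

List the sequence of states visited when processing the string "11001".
q0 → q1 → q1 → q1 → q1 → q1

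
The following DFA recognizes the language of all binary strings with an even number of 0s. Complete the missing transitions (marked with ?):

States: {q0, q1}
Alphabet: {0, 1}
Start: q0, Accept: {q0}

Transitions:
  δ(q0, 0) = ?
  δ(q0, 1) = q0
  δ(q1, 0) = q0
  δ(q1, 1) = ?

What each state remembers (consistent with the given transitions and accept states):
  q0: an even number of 0s has been read so far
  q1: an odd number of 0s has been read so far
Filling in the missing entries:
  δ(q0, 0): in q0 (an even number of 0s has been read so far), after reading 0 we have: an odd number of 0s has been read so far → q1
  δ(q1, 1): in q1 (an odd number of 0s has been read so far), after reading 1 we have: an odd number of 0s has been read so far → q1

Final answer: δ(q0, 0) = q1; δ(q1, 1) = q1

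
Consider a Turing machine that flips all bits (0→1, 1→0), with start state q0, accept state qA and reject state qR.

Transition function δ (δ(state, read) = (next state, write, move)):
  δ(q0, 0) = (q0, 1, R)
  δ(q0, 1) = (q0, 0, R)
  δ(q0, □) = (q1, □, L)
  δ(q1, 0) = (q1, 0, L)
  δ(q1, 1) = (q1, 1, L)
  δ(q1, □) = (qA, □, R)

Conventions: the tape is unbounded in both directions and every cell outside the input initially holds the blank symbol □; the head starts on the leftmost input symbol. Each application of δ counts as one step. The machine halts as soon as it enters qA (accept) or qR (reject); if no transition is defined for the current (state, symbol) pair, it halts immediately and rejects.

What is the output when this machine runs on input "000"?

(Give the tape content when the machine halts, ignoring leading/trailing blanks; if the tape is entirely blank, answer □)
Step 0: [q0]000 (head at position 0)
Step 1: δ(q0, 0) = (q0, 1, R)  ⊢  1[q0]00 (head at position 1)
Step 2: δ(q0, 0) = (q0, 1, R)  ⊢  11[q0]0 (head at position 2)
Step 3: δ(q0, 0) = (q0, 1, R)  ⊢  111[q0]□ (head at position 3)
Step 4: δ(q0, □) = (q1, □, L)  ⊢  11[q1]1□ (head at position 2)
Step 5: δ(q1, 1) = (q1, 1, L)  ⊢  1[q1]11□ (head at position 1)
Step 6: δ(q1, 1) = (q1, 1, L)  ⊢  [q1]111□ (head at position 0)
Step 7: δ(q1, 1) = (q1, 1, L)  ⊢  [q1]□111□ (head at position -1)
Step 8: δ(q1, □) = (qA, □, R)  ⊢  □[qA]111□ (head at position 0)
The machine is in qA, so it halts and accepts.
Tape content when halted (ignoring surrounding blanks): 111

Final answer: Output: 111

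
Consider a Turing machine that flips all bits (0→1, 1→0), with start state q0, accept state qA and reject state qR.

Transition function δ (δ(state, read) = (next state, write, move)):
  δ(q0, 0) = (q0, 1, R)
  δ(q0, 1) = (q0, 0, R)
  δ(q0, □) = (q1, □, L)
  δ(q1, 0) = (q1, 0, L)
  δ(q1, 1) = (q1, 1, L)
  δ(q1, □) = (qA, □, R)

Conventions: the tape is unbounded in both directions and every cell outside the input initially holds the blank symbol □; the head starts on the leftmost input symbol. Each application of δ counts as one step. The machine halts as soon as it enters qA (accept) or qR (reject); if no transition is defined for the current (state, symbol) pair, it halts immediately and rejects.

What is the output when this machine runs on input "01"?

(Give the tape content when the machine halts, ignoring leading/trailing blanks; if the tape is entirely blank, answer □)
Step 0: [q0]01 (head at position 0)
Step 1: δ(q0, 0) = (q0, 1, R)  ⊢  1[q0]1 (head at position 1)
Step 2: δ(q0, 1) = (q0, 0, R)  ⊢  10[q0]□ (head at position 2)
Step 3: δ(q0, □) = (q1, □, L)  ⊢  1[q1]0□ (head at position 1)
Step 4: δ(q1, 0) = (q1, 0, L)  ⊢  [q1]10□ (head at position 0)
Step 5: δ(q1, 1) = (q1, 1, L)  ⊢  [q1]□10□ (head at position -1)
Step 6: δ(q1, □) = (qA, □, R)  ⊢  □[qA]10□ (head at position 0)
The machine is in qA, so it halts and accepts.
Tape content when halted (ignoring surrounding blanks): 10

Final answer: Output: 10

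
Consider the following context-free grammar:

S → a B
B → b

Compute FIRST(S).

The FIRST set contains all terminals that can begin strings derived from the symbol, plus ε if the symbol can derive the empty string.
S has the single production S → a B, whose right-hand side begins with the terminal a. So FIRST(S) = {a}.

Final answer: {a}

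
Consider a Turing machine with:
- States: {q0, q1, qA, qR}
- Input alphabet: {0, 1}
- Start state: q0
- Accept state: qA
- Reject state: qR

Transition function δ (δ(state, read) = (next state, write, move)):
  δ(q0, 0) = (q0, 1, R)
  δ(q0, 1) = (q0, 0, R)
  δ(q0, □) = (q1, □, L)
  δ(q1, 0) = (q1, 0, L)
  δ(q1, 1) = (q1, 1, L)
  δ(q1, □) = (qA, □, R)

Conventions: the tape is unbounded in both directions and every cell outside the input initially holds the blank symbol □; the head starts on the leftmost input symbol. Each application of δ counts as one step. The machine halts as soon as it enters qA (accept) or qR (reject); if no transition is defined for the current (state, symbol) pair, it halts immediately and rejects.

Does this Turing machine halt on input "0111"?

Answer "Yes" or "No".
Step 0: [q0]0111 (head at position 0)
Step 1: δ(q0, 0) = (q0, 1, R)  ⊢  1[q0]111 (head at position 1)
Step 2: δ(q0, 1) = (q0, 0, R)  ⊢  10[q0]11 (head at position 2)
Step 3: δ(q0, 1) = (q0, 0, R)  ⊢  100[q0]1 (head at position 3)
Step 4: δ(q0, 1) = (q0, 0, R)  ⊢  1000[q0]□ (head at position 4)
Step 5: δ(q0, □) = (q1, □, L)  ⊢  100[q1]0□ (head at position 3)
Step 6: δ(q1, 0) = (q1, 0, L)  ⊢  10[q1]00□ (head at position 2)
Step 7: δ(q1, 0) = (q1, 0, L)  ⊢  1[q1]000□ (head at position 1)
Step 8: δ(q1, 0) = (q1, 0, L)  ⊢  [q1]1000□ (head at position 0)
Step 9: δ(q1, 1) = (q1, 1, L)  ⊢  [q1]□1000□ (head at position -1)
Step 10: δ(q1, □) = (qA, □, R)  ⊢  □[qA]1000□ (head at position 0)
The machine is in qA, so it halts and accepts.
It halts after 10 steps.

Final answer: Yes - halts after 10 steps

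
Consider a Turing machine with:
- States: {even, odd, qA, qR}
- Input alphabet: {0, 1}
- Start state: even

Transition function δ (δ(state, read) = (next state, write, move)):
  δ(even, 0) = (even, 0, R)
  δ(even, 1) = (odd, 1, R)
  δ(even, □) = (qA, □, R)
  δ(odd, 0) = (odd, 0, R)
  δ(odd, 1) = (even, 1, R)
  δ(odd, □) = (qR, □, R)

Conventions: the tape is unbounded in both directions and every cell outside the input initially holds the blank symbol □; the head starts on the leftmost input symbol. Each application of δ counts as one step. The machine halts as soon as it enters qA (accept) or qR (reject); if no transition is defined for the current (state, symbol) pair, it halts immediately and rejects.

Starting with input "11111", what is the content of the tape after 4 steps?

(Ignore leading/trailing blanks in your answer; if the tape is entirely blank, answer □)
Step 0: [even]11111 (head at position 0)
Step 1: δ(even, 1) = (odd, 1, R)  ⊢  1[odd]1111 (head at position 1)
Step 2: δ(odd, 1) = (even, 1, R)  ⊢  11[even]111 (head at position 2)
Step 3: δ(even, 1) = (odd, 1, R)  ⊢  111[odd]11 (head at position 3)
Step 4: δ(odd, 1) = (even, 1, R)  ⊢  1111[even]1 (head at position 4)
Tape after 4 steps (ignoring surrounding blanks): 11111

Final answer: Tape: 11111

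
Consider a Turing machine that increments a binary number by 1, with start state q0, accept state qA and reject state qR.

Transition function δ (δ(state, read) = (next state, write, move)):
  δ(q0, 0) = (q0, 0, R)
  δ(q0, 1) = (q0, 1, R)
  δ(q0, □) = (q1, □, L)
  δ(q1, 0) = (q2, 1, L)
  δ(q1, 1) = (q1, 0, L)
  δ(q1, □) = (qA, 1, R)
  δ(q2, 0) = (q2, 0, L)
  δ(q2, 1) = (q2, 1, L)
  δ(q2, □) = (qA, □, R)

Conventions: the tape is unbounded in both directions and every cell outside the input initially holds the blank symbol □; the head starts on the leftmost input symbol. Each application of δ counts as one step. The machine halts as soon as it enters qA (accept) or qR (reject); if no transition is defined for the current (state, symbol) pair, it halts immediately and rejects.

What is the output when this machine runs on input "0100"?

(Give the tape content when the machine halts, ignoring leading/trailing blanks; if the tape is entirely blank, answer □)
Step 0: [q0]0100 (head at position 0)
Step 1: δ(q0, 0) = (q0, 0, R)  ⊢  0[q0]100 (head at position 1)
Step 2: δ(q0, 1) = (q0, 1, R)  ⊢  01[q0]00 (head at position 2)
Step 3: δ(q0, 0) = (q0, 0, R)  ⊢  010[q0]0 (head at position 3)
Step 4: δ(q0, 0) = (q0, 0, R)  ⊢  0100[q0]□ (head at position 4)
Step 5: δ(q0, □) = (q1, □, L)  ⊢  010[q1]0□ (head at position 3)
Step 6: δ(q1, 0) = (q2, 1, L)  ⊢  01[q2]01□ (head at position 2)
Step 7: δ(q2, 0) = (q2, 0, L)  ⊢  0[q2]101□ (head at position 1)
Step 8: δ(q2, 1) = (q2, 1, L)  ⊢  [q2]0101□ (head at position 0)
Step 9: δ(q2, 0) = (q2, 0, L)  ⊢  [q2]□0101□ (head at position -1)
Step 10: δ(q2, □) = (qA, □, R)  ⊢  □[qA]0101□ (head at position 0)
The machine is in qA, so it halts and accepts.
Tape content when halted (ignoring surrounding blanks): 0101

Final answer: Output: 0101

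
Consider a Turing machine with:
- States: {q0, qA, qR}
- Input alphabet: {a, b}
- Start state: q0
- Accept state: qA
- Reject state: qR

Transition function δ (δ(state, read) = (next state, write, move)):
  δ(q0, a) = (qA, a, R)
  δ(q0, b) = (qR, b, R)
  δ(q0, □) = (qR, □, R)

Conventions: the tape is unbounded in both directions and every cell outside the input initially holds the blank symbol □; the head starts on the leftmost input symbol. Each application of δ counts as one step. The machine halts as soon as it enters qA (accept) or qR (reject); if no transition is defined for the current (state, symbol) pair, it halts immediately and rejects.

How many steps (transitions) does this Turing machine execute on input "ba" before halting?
Step 0: [q0]ba (head at position 0)
Step 1: δ(q0, b) = (qR, b, R)  ⊢  b[qR]a (head at position 1)
The machine is in qR, so it halts and rejects.
Number of transitions executed: 1.

Final answer: 1 steps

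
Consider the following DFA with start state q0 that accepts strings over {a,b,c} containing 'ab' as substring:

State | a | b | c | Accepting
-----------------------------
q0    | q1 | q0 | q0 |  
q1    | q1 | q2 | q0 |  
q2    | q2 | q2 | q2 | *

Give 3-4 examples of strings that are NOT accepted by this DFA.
Any strings that end in a non-accepting state work; for example:
"ccb": q0 → q0 → q0 → q0; q0 is not accepting → rejected
"aacc": q0 → q1 → q1 → q0 → q0; q0 is not accepting → rejected
"acca": q0 → q1 → q0 → q0 → q1; q1 is not accepting → rejected
"bacc": q0 → q0 → q1 → q0 → q0; q0 is not accepting → rejected

Final answer: "ccb", "aacc", "acca", "bacc"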